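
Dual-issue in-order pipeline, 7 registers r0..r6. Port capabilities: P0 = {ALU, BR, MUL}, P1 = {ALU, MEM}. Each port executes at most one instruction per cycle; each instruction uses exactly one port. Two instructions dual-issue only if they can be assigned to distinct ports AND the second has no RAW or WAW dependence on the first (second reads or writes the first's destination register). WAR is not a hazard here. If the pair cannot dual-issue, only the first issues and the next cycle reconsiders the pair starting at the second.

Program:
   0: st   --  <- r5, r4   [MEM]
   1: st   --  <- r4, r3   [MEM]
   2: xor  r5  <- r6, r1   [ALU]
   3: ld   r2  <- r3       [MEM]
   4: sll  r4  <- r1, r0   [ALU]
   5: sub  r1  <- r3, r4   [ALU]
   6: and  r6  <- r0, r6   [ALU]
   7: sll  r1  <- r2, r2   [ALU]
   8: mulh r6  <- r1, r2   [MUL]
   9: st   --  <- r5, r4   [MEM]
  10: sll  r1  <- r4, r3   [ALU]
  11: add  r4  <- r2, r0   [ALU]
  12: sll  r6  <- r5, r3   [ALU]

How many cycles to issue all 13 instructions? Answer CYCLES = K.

CYCLES = 8

  cy0 -> i0 (st) no-port MEM/MEM
  cy1 -> i1/i2 (st;xor) dual
  cy2 -> i3/i4 (ld;sll) dual
  cy3 -> i5/i6 (sub;and) dual
  cy4 -> i7 (sll) RAW r1
  cy5 -> i8/i9 (mulh;st) dual
  cy6 -> i10/i11 (sll;add) dual
  cy7 -> i12 (sll) tail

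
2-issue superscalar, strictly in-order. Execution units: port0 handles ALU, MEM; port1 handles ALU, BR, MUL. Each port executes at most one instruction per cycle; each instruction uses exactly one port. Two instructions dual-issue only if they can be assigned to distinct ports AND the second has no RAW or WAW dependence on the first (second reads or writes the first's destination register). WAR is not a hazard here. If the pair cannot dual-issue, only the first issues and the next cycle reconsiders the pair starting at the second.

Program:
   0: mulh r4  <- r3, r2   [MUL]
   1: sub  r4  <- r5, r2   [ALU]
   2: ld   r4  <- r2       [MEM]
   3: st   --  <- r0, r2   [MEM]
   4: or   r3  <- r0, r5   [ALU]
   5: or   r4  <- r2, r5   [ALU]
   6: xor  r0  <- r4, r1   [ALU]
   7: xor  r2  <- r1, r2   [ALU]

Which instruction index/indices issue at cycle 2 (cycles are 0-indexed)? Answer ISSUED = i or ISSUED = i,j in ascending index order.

ISSUED = 2

c0: i0 mulh  WAW r4
c1: i1 sub  WAW r4
c2: i2 ld  no-port MEM/MEM
c3: i3+i4 st+or  dual
c4: i5 or  RAW r4
c5: i6+i7 xor+xor  dual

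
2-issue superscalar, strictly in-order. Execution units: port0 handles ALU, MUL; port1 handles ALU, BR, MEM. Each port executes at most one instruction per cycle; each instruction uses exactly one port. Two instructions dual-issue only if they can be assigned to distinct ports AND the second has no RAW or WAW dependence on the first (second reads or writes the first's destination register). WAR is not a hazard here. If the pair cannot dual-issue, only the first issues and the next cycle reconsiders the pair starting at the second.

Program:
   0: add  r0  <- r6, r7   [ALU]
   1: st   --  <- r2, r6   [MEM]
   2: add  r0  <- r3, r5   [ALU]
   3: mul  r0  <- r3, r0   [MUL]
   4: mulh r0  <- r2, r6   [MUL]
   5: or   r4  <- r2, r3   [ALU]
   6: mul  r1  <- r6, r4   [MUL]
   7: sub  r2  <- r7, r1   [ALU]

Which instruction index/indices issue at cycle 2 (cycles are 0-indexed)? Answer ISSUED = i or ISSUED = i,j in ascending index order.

ISSUED = 3

#0 head=0: add.ALU+st.MEM i0,i1 dual
#1 head=2: add.ALU i2 RAW+WAW r0
#2 head=3: mul.MUL i3 no-port MUL/MUL
#3 head=4: mulh.MUL+or.ALU i4,i5 dual
#4 head=6: mul.MUL i6 RAW r1
#5 head=7: sub.ALU i7 tail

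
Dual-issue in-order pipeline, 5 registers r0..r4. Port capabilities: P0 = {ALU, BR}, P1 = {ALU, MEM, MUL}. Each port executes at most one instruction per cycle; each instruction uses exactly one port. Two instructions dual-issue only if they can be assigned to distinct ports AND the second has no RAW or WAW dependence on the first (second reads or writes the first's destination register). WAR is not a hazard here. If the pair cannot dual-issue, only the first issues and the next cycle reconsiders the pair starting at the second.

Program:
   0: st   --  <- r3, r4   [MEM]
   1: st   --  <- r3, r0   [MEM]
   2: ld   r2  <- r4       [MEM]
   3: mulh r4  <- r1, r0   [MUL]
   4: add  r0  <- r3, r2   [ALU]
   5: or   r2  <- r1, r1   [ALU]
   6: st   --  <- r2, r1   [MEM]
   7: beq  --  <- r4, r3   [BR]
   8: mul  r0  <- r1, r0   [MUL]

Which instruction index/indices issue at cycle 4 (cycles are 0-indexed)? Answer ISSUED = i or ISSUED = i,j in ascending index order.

ISSUED = 5

0. st.MEM @i0  | no-port MEM/MEM
1. st.MEM @i1  | no-port MEM/MEM
2. ld.MEM @i2  | no-port MEM/MUL
3. mulh.MUL;add.ALU @i3&i4  | 2-wide
4. or.ALU @i5  | RAW r2
5. st.MEM;beq.BR @i6&i7  | 2-wide
6. mul.MUL @i8  | tail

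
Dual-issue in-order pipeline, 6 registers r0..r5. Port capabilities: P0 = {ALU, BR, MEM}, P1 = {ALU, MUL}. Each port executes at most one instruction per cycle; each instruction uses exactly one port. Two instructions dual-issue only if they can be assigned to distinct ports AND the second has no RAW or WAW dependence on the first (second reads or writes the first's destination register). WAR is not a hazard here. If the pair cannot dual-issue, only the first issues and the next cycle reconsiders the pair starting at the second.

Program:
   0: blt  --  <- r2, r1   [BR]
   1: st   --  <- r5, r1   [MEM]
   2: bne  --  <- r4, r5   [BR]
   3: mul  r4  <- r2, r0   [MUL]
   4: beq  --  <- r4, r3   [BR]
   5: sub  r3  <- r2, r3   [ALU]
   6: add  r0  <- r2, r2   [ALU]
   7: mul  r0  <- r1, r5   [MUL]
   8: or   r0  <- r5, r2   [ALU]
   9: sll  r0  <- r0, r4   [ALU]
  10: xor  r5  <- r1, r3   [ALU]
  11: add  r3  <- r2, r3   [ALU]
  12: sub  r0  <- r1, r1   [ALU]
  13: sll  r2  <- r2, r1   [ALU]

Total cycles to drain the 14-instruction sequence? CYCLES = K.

CYCLES = 10

t=0 i0:blt ; no-port BR/MEM
t=1 i1:st ; no-port MEM/BR
t=2 i2,i3:bne mul ; 2-wide
t=3 i4,i5:beq sub ; 2-wide
t=4 i6:add ; WAW r0
t=5 i7:mul ; WAW r0
t=6 i8:or ; RAW+WAW r0
t=7 i9,i10:sll xor ; 2-wide
t=8 i11,i12:add sub ; 2-wide
t=9 i13:sll ; tail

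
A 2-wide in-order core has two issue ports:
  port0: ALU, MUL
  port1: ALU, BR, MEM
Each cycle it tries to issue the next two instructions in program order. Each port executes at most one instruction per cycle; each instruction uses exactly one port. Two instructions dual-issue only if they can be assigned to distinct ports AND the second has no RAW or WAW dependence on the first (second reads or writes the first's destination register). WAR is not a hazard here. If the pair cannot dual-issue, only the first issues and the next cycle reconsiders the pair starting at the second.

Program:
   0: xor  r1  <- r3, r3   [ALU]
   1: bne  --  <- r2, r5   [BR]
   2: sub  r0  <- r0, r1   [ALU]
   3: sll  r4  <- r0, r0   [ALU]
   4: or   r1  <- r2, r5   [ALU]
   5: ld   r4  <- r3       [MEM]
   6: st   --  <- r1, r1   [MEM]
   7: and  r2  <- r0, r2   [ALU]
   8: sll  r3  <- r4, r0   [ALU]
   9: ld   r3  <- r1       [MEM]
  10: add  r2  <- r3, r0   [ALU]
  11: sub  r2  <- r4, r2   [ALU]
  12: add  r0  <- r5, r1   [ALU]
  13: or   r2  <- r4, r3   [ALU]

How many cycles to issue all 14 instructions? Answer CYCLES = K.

t=0 i0,i1:xor;bne ; pair
t=1 i2:sub ; RAW r0
t=2 i3,i4:sll;or ; pair
t=3 i5:ld ; no-port MEM/MEM
t=4 i6,i7:st;and ; pair
t=5 i8:sll ; WAW r3
t=6 i9:ld ; RAW r3
t=7 i10:add ; RAW+WAW r2
t=8 i11,i12:sub;add ; pair
t=9 i13:or ; tail

CYCLES = 10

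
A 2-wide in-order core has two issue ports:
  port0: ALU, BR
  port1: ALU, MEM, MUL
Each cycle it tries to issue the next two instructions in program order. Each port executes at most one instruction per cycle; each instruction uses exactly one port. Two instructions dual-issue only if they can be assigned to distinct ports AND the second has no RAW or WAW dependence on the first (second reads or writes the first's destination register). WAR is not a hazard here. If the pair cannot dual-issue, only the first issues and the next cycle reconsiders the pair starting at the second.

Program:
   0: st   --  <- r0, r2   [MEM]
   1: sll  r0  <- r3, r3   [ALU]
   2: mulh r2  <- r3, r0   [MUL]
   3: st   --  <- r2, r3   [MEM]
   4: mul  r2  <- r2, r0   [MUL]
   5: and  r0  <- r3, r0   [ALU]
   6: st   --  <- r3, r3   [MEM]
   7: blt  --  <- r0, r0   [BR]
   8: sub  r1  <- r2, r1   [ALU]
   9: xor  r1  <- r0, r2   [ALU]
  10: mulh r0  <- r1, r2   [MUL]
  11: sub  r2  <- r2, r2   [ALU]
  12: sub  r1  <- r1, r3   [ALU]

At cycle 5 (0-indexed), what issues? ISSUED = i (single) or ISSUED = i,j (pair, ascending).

0. st/sll @i0,i1  | 2-wide
1. mulh @i2  | no-port MUL/MEM
2. st @i3  | no-port MEM/MUL
3. mul/and @i4,i5  | 2-wide
4. st/blt @i6,i7  | 2-wide
5. sub @i8  | WAW r1
6. xor @i9  | RAW r1
7. mulh/sub @i10,i11  | 2-wide
8. sub @i12  | tail

ISSUED = 8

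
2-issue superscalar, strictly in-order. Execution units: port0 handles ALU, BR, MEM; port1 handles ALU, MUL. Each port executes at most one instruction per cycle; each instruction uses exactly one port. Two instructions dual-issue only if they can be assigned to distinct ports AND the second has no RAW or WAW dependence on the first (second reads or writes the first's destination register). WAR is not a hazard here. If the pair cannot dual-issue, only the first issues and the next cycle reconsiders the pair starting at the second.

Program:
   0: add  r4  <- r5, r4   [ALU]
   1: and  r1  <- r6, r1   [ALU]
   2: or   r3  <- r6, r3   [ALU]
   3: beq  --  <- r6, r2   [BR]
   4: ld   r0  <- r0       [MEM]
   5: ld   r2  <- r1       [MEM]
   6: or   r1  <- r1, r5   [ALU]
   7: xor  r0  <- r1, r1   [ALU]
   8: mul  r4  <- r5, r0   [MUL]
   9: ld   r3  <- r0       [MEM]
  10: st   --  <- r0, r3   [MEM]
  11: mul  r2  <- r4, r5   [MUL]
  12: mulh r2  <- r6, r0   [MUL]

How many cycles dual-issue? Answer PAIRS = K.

PAIRS = 5

  cy0 -> i0,i1 (add.ALU/and.ALU) 2-wide
  cy1 -> i2,i3 (or.ALU/beq.BR) 2-wide
  cy2 -> i4 (ld.MEM) no-port MEM/MEM
  cy3 -> i5,i6 (ld.MEM/or.ALU) 2-wide
  cy4 -> i7 (xor.ALU) RAW r0
  cy5 -> i8,i9 (mul.MUL/ld.MEM) 2-wide
  cy6 -> i10,i11 (st.MEM/mul.MUL) 2-wide
  cy7 -> i12 (mulh.MUL) tail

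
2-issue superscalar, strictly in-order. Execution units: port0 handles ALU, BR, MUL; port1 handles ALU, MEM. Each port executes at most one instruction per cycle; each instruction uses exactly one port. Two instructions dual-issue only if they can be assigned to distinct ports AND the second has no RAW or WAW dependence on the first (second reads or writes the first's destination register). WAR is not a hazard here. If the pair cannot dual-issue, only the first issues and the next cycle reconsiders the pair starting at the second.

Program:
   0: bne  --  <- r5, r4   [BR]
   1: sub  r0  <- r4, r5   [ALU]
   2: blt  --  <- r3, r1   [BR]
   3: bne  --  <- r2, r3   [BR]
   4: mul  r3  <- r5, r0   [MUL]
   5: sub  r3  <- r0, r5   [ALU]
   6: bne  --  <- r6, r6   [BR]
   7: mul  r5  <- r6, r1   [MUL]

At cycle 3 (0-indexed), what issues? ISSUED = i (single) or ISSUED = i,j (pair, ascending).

ISSUED = 4

  cy0 -> i0,i1 (bne/sub) 2-wide
  cy1 -> i2 (blt) no-port BR/BR
  cy2 -> i3 (bne) no-port BR/MUL
  cy3 -> i4 (mul) WAW r3
  cy4 -> i5,i6 (sub/bne) 2-wide
  cy5 -> i7 (mul) tail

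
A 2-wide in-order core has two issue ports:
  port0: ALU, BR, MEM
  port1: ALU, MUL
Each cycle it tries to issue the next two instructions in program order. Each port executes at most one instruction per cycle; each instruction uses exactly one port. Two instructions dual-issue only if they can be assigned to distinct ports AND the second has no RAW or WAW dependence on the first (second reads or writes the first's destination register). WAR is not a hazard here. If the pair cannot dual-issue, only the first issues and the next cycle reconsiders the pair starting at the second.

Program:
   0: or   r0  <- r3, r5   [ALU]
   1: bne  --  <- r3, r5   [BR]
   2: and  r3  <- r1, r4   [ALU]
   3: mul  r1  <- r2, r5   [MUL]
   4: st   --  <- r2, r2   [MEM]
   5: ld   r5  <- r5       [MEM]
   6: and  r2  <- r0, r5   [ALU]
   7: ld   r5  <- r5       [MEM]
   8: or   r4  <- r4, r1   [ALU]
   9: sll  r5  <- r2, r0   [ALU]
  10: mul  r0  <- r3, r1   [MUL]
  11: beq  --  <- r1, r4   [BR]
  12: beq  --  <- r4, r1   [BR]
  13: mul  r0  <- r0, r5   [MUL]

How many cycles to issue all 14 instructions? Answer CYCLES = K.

0. or.ALU bne.BR @i0&i1  | pair
1. and.ALU mul.MUL @i2&i3  | pair
2. st.MEM @i4  | no-port MEM/MEM
3. ld.MEM @i5  | RAW r5
4. and.ALU ld.MEM @i6&i7  | pair
5. or.ALU sll.ALU @i8&i9  | pair
6. mul.MUL beq.BR @i10&i11  | pair
7. beq.BR mul.MUL @i12&i13  | pair

CYCLES = 8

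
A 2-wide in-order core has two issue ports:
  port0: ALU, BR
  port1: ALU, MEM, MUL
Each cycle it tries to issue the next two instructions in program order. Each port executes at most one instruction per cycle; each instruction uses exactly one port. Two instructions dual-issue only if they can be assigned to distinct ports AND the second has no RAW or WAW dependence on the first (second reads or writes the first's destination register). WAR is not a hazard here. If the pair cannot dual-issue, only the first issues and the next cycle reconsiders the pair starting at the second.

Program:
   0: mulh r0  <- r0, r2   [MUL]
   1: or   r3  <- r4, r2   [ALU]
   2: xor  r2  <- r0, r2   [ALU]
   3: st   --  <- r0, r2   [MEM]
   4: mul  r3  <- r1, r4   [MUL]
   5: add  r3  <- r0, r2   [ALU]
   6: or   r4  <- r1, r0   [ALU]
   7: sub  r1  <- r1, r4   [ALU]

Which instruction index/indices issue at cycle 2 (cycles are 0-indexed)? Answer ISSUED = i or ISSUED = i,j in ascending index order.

  cy0 -> i0/i1 (mulh.MUL+or.ALU) dual
  cy1 -> i2 (xor.ALU) RAW r2
  cy2 -> i3 (st.MEM) no-port MEM/MUL
  cy3 -> i4 (mul.MUL) WAW r3
  cy4 -> i5/i6 (add.ALU+or.ALU) dual
  cy5 -> i7 (sub.ALU) tail

ISSUED = 3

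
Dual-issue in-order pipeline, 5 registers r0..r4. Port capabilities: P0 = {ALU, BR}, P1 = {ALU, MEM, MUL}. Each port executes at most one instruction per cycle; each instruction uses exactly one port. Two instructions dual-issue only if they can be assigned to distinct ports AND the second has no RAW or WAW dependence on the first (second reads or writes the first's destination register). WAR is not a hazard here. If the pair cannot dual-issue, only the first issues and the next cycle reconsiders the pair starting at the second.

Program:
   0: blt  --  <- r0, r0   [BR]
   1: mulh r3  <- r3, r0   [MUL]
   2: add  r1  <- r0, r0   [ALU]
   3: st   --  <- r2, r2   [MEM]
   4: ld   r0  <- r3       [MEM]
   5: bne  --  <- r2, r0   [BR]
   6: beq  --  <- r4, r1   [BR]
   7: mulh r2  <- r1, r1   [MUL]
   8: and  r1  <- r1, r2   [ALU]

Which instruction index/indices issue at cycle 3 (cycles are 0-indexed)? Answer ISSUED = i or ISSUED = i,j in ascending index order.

t=0 i0&i1:blt.BR;mulh.MUL ; pair
t=1 i2&i3:add.ALU;st.MEM ; pair
t=2 i4:ld.MEM ; RAW r0
t=3 i5:bne.BR ; no-port BR/BR
t=4 i6&i7:beq.BR;mulh.MUL ; pair
t=5 i8:and.ALU ; tail

ISSUED = 5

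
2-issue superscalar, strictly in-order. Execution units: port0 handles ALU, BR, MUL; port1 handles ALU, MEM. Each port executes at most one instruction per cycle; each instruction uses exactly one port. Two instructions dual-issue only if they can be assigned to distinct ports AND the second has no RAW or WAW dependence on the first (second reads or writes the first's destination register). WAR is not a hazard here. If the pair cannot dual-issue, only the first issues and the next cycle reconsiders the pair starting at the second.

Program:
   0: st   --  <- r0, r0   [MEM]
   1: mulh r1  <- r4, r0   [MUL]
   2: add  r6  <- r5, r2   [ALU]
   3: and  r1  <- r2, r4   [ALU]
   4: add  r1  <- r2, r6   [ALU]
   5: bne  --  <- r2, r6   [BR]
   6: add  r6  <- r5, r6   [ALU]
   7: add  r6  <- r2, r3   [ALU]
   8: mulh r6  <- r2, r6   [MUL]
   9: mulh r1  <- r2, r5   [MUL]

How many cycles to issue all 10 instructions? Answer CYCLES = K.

0. st.MEM mulh.MUL @i0,i1  | pair
1. add.ALU and.ALU @i2,i3  | pair
2. add.ALU bne.BR @i4,i5  | pair
3. add.ALU @i6  | WAW r6
4. add.ALU @i7  | RAW+WAW r6
5. mulh.MUL @i8  | no-port MUL/MUL
6. mulh.MUL @i9  | tail

CYCLES = 7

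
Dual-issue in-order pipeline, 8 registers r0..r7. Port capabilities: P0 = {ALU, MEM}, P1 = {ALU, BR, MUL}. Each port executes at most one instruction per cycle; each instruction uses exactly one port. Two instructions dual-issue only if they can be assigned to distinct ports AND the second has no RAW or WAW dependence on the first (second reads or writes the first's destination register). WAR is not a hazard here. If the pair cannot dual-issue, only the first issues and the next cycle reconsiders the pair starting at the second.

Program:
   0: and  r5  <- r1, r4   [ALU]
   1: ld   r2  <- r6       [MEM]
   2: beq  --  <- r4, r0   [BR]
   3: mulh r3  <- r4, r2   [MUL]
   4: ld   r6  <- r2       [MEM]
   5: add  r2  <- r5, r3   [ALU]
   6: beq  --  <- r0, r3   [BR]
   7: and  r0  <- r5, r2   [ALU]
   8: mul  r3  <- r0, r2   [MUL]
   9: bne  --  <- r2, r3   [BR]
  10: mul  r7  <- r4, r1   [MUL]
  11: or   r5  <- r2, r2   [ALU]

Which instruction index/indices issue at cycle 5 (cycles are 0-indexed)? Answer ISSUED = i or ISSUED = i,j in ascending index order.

ISSUED = 8

  cy0 -> i0+i1 (and;ld) 2-wide
  cy1 -> i2 (beq) no-port BR/MUL
  cy2 -> i3+i4 (mulh;ld) 2-wide
  cy3 -> i5+i6 (add;beq) 2-wide
  cy4 -> i7 (and) RAW r0
  cy5 -> i8 (mul) no-port MUL/BR
  cy6 -> i9 (bne) no-port BR/MUL
  cy7 -> i10+i11 (mul;or) 2-wide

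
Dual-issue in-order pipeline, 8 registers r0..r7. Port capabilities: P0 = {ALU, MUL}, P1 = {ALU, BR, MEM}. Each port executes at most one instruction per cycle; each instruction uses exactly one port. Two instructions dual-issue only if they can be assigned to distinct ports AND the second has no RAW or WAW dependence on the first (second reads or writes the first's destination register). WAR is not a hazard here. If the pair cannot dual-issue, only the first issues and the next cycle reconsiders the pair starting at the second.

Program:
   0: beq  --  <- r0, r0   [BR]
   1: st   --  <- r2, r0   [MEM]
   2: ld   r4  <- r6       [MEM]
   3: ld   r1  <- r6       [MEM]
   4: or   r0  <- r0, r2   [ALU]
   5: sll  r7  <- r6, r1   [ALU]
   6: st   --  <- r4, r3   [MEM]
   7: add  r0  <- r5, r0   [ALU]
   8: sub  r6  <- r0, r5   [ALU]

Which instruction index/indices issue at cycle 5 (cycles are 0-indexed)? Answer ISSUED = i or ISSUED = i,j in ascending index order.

#0 head=0: beq i0 no-port BR/MEM
#1 head=1: st i1 no-port MEM/MEM
#2 head=2: ld i2 no-port MEM/MEM
#3 head=3: ld+or i3+i4 pair
#4 head=5: sll+st i5+i6 pair
#5 head=7: add i7 RAW r0
#6 head=8: sub i8 tail

ISSUED = 7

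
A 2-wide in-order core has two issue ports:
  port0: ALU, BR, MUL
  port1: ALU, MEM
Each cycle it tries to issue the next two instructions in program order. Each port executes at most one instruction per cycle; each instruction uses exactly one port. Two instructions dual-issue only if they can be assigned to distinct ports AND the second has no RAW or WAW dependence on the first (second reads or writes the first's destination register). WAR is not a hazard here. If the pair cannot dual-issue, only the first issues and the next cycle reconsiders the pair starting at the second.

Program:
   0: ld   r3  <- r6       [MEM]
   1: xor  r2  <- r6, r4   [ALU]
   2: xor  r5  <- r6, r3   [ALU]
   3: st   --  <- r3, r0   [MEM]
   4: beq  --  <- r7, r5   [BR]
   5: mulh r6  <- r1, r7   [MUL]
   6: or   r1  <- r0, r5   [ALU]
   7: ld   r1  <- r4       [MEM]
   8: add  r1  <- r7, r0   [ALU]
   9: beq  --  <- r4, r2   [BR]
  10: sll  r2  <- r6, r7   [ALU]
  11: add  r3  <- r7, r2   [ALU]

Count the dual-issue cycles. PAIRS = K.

  cy0 -> i0,i1 (ld.MEM/xor.ALU) dual
  cy1 -> i2,i3 (xor.ALU/st.MEM) dual
  cy2 -> i4 (beq.BR) no-port BR/MUL
  cy3 -> i5,i6 (mulh.MUL/or.ALU) dual
  cy4 -> i7 (ld.MEM) WAW r1
  cy5 -> i8,i9 (add.ALU/beq.BR) dual
  cy6 -> i10 (sll.ALU) RAW r2
  cy7 -> i11 (add.ALU) tail

PAIRS = 4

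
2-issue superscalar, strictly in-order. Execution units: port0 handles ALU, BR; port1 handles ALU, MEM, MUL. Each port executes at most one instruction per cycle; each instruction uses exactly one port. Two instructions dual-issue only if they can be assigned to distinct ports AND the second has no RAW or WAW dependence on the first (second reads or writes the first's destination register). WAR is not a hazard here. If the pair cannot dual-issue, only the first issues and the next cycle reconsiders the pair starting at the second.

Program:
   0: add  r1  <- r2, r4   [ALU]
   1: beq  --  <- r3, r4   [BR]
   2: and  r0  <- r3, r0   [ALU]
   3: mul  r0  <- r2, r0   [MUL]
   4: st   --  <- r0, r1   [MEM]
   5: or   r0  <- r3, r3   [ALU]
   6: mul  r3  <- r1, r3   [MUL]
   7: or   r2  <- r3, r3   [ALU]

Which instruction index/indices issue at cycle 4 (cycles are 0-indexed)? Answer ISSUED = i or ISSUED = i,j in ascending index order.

0. add.ALU beq.BR @i0/i1  | dual
1. and.ALU @i2  | RAW+WAW r0
2. mul.MUL @i3  | no-port MUL/MEM
3. st.MEM or.ALU @i4/i5  | dual
4. mul.MUL @i6  | RAW r3
5. or.ALU @i7  | tail

ISSUED = 6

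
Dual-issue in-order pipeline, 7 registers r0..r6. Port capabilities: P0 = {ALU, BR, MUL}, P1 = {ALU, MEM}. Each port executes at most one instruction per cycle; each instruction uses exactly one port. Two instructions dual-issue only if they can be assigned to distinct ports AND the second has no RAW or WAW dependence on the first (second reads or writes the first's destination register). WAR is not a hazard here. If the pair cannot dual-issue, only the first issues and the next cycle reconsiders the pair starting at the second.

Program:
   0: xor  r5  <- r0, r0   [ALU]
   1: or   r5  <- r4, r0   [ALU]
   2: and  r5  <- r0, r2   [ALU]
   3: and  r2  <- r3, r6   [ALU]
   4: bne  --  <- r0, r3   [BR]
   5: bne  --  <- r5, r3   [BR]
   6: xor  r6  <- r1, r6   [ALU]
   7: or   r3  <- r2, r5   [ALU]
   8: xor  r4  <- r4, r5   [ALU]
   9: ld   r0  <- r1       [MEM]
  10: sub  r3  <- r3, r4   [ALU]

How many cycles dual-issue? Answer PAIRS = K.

t=0 i0:xor.ALU ; WAW r5
t=1 i1:or.ALU ; WAW r5
t=2 i2+i3:and.ALU/and.ALU ; dual
t=3 i4:bne.BR ; no-port BR/BR
t=4 i5+i6:bne.BR/xor.ALU ; dual
t=5 i7+i8:or.ALU/xor.ALU ; dual
t=6 i9+i10:ld.MEM/sub.ALU ; dual

PAIRS = 4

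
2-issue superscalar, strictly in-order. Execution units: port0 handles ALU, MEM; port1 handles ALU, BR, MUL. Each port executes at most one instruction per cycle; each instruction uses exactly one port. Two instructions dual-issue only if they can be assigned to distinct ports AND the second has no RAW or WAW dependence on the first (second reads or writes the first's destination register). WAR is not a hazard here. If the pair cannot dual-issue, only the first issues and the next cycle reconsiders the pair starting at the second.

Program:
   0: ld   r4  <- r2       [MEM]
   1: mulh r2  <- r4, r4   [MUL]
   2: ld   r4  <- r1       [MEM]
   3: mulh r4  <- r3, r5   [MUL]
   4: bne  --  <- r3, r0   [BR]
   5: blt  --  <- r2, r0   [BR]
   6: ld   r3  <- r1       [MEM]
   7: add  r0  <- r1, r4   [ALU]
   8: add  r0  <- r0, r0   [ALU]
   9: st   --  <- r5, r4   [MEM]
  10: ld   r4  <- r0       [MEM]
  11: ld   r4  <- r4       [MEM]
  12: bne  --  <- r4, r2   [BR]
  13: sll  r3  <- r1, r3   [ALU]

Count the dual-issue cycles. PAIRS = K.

0. ld @i0  | RAW r4
1. mulh;ld @i1,i2  | 2-wide
2. mulh @i3  | no-port MUL/BR
3. bne @i4  | no-port BR/BR
4. blt;ld @i5,i6  | 2-wide
5. add @i7  | RAW+WAW r0
6. add;st @i8,i9  | 2-wide
7. ld @i10  | no-port MEM/MEM
8. ld @i11  | RAW r4
9. bne;sll @i12,i13  | 2-wide

PAIRS = 4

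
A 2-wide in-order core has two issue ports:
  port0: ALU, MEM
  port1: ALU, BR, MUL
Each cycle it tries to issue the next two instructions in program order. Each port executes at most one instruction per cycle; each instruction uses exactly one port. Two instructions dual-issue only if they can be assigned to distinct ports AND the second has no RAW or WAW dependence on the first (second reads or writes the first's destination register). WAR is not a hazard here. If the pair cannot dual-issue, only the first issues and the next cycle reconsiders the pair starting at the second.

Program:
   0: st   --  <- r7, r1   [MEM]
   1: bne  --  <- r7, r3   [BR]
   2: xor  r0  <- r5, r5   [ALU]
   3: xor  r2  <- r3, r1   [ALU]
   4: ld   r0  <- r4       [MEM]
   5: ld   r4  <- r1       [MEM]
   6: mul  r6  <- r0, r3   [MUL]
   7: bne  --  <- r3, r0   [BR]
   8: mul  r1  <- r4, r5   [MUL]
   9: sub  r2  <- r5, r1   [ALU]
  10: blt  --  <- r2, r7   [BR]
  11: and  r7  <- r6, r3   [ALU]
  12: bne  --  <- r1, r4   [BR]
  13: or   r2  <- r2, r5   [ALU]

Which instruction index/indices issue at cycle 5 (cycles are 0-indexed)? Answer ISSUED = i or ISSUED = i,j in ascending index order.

t=0 i0&i1:st.MEM bne.BR ; dual
t=1 i2&i3:xor.ALU xor.ALU ; dual
t=2 i4:ld.MEM ; no-port MEM/MEM
t=3 i5&i6:ld.MEM mul.MUL ; dual
t=4 i7:bne.BR ; no-port BR/MUL
t=5 i8:mul.MUL ; RAW r1
t=6 i9:sub.ALU ; RAW r2
t=7 i10&i11:blt.BR and.ALU ; dual
t=8 i12&i13:bne.BR or.ALU ; dual

ISSUED = 8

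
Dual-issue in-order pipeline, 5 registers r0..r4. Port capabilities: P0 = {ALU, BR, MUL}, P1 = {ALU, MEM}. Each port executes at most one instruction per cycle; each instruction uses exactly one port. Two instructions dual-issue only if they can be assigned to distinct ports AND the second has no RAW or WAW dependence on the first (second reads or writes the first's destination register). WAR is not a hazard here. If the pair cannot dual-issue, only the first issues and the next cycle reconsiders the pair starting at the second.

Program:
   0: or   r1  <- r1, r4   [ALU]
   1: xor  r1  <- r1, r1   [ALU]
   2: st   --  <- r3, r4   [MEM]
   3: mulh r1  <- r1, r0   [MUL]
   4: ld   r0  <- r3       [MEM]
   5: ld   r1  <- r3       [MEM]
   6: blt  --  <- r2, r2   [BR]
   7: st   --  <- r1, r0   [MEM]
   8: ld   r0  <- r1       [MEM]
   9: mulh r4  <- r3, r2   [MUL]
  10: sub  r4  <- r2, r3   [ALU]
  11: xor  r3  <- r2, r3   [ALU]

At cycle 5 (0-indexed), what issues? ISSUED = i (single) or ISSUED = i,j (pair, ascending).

ISSUED = 8,9

[0] i0  or  -- RAW+WAW r1
[1] i1+i2  xor+st  -- 2-wide
[2] i3+i4  mulh+ld  -- 2-wide
[3] i5+i6  ld+blt  -- 2-wide
[4] i7  st  -- no-port MEM/MEM
[5] i8+i9  ld+mulh  -- 2-wide
[6] i10+i11  sub+xor  -- 2-wide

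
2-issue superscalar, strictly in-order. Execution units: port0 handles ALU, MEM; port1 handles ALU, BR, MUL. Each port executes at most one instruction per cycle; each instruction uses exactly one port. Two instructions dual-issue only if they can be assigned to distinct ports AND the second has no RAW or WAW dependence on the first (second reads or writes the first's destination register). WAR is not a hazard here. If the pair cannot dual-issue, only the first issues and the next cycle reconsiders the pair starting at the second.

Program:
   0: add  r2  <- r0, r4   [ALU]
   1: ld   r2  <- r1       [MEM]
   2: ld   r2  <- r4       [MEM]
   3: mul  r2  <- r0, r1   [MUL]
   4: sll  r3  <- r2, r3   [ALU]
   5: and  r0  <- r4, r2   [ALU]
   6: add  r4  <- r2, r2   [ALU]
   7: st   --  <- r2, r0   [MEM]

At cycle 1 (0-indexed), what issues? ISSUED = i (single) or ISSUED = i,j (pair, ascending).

t=0 i0:add.ALU ; WAW r2
t=1 i1:ld.MEM ; no-port MEM/MEM
t=2 i2:ld.MEM ; WAW r2
t=3 i3:mul.MUL ; RAW r2
t=4 i4,i5:sll.ALU;and.ALU ; dual
t=5 i6,i7:add.ALU;st.MEM ; dual

ISSUED = 1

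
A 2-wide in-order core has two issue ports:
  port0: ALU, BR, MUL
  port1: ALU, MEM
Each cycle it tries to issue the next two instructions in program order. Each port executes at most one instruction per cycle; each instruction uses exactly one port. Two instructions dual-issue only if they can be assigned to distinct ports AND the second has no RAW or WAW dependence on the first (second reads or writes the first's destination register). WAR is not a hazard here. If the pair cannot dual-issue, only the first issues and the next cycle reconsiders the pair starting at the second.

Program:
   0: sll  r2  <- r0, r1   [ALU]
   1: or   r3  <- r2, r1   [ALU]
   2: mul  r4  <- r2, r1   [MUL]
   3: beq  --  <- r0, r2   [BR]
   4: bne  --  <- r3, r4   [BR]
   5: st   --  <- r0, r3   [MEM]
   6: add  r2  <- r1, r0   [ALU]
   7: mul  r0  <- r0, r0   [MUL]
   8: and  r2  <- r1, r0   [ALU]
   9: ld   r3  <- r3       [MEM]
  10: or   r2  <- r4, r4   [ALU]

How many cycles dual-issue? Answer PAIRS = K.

PAIRS = 4

c0: i0 sll  RAW r2
c1: i1&i2 or/mul  pair
c2: i3 beq  no-port BR/BR
c3: i4&i5 bne/st  pair
c4: i6&i7 add/mul  pair
c5: i8&i9 and/ld  pair
c6: i10 or  tail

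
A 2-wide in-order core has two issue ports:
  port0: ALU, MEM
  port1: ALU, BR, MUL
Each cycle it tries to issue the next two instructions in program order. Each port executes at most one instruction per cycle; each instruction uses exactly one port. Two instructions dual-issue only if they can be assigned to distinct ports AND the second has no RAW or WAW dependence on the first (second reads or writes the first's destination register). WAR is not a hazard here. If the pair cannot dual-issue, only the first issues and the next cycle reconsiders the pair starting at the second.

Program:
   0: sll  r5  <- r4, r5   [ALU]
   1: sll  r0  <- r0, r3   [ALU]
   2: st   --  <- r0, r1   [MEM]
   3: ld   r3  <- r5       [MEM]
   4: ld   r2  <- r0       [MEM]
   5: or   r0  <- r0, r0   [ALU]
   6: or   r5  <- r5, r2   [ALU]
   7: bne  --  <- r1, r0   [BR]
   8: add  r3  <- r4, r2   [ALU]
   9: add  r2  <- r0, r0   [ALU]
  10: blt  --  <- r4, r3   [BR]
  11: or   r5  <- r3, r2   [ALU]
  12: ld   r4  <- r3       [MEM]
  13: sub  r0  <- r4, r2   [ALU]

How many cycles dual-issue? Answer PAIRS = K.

PAIRS = 5

#0 head=0: sll.ALU sll.ALU i0/i1 2-wide
#1 head=2: st.MEM i2 no-port MEM/MEM
#2 head=3: ld.MEM i3 no-port MEM/MEM
#3 head=4: ld.MEM or.ALU i4/i5 2-wide
#4 head=6: or.ALU bne.BR i6/i7 2-wide
#5 head=8: add.ALU add.ALU i8/i9 2-wide
#6 head=10: blt.BR or.ALU i10/i11 2-wide
#7 head=12: ld.MEM i12 RAW r4
#8 head=13: sub.ALU i13 tail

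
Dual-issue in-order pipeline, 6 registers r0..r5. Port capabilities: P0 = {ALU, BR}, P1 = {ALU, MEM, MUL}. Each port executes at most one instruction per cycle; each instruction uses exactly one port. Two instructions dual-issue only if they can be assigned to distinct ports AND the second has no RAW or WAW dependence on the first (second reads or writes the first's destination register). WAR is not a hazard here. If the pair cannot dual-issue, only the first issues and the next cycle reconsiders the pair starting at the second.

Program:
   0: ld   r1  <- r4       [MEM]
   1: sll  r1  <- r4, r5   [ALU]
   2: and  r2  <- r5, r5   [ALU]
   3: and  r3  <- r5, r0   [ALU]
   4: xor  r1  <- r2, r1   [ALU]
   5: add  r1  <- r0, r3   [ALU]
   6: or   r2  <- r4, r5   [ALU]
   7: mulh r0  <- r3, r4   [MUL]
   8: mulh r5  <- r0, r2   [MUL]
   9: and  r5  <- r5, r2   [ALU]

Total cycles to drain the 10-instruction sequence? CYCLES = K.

CYCLES = 7

0. ld.MEM @i0  | WAW r1
1. sll.ALU/and.ALU @i1+i2  | dual
2. and.ALU/xor.ALU @i3+i4  | dual
3. add.ALU/or.ALU @i5+i6  | dual
4. mulh.MUL @i7  | no-port MUL/MUL
5. mulh.MUL @i8  | RAW+WAW r5
6. and.ALU @i9  | tail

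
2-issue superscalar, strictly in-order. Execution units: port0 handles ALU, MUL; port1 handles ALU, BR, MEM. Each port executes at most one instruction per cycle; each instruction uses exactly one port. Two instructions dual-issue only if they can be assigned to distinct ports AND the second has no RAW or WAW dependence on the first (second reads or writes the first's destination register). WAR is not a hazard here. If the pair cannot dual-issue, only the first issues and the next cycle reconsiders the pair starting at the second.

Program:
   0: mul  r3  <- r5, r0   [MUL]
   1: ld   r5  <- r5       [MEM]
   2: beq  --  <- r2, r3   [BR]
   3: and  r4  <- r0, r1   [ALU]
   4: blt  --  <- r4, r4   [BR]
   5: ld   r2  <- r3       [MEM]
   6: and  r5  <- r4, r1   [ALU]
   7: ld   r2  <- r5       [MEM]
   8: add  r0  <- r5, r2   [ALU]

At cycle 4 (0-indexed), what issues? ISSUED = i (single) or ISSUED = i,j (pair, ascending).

c0: i0/i1 mul.MUL ld.MEM  pair
c1: i2/i3 beq.BR and.ALU  pair
c2: i4 blt.BR  no-port BR/MEM
c3: i5/i6 ld.MEM and.ALU  pair
c4: i7 ld.MEM  RAW r2
c5: i8 add.ALU  tail

ISSUED = 7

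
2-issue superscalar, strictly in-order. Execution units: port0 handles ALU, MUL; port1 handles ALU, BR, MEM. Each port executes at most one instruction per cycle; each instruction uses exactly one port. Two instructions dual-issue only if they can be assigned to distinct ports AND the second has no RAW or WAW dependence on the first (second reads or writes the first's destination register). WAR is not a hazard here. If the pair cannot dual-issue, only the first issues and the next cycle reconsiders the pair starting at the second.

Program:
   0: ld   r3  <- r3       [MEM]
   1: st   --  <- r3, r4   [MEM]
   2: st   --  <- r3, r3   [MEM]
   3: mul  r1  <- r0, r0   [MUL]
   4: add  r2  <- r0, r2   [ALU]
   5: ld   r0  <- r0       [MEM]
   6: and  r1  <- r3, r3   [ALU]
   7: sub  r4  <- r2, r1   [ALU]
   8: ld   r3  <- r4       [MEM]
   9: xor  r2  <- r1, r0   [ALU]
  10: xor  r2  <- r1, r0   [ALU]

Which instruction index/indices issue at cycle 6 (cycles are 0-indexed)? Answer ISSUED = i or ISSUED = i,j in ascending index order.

ISSUED = 8,9

[0] i0  ld  -- no-port MEM/MEM
[1] i1  st  -- no-port MEM/MEM
[2] i2/i3  st mul  -- pair
[3] i4/i5  add ld  -- pair
[4] i6  and  -- RAW r1
[5] i7  sub  -- RAW r4
[6] i8/i9  ld xor  -- pair
[7] i10  xor  -- tail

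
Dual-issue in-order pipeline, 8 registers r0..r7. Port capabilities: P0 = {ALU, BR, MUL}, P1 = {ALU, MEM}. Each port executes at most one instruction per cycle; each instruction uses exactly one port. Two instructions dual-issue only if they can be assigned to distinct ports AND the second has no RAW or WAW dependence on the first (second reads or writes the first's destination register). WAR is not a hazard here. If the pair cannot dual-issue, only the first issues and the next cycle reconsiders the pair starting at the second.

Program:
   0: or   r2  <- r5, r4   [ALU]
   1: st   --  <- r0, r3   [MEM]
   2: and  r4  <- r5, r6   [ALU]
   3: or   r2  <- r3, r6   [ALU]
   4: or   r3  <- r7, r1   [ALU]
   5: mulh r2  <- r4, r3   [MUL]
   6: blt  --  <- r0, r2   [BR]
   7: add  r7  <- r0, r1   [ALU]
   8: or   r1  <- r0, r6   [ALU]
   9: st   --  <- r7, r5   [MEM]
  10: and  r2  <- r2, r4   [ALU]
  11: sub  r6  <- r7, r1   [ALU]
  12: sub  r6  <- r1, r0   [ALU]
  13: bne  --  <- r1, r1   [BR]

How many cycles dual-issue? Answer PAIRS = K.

PAIRS = 6

  cy0 -> i0&i1 (or st) pair
  cy1 -> i2&i3 (and or) pair
  cy2 -> i4 (or) RAW r3
  cy3 -> i5 (mulh) no-port MUL/BR
  cy4 -> i6&i7 (blt add) pair
  cy5 -> i8&i9 (or st) pair
  cy6 -> i10&i11 (and sub) pair
  cy7 -> i12&i13 (sub bne) pair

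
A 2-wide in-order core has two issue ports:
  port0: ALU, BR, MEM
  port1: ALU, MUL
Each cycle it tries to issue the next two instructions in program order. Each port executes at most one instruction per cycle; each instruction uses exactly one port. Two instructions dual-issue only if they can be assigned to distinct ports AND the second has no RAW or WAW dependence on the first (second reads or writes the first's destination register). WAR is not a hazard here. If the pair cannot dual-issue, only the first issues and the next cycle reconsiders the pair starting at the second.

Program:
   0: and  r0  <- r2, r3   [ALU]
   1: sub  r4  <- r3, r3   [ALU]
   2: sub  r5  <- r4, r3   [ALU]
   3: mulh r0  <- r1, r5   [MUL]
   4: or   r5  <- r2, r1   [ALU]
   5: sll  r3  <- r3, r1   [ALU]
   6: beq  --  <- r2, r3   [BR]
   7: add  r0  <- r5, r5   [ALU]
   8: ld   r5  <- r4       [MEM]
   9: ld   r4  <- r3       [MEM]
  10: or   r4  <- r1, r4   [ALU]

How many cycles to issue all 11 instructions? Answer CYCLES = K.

  cy0 -> i0,i1 (and/sub) pair
  cy1 -> i2 (sub) RAW r5
  cy2 -> i3,i4 (mulh/or) pair
  cy3 -> i5 (sll) RAW r3
  cy4 -> i6,i7 (beq/add) pair
  cy5 -> i8 (ld) no-port MEM/MEM
  cy6 -> i9 (ld) RAW+WAW r4
  cy7 -> i10 (or) tail

CYCLES = 8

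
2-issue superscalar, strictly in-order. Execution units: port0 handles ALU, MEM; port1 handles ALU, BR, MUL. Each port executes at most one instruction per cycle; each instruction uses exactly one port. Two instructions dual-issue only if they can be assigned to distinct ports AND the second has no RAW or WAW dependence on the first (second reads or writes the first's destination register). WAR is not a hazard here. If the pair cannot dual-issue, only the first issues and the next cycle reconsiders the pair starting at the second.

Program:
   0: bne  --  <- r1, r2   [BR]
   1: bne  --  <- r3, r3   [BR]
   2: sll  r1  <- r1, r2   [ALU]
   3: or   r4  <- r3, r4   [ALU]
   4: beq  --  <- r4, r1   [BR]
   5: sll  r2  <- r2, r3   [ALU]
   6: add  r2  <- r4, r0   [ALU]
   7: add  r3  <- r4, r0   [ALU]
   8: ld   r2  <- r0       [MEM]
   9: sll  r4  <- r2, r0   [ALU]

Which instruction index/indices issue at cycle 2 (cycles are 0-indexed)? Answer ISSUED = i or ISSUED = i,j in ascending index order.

t=0 i0:bne ; no-port BR/BR
t=1 i1/i2:bne+sll ; 2-wide
t=2 i3:or ; RAW r4
t=3 i4/i5:beq+sll ; 2-wide
t=4 i6/i7:add+add ; 2-wide
t=5 i8:ld ; RAW r2
t=6 i9:sll ; tail

ISSUED = 3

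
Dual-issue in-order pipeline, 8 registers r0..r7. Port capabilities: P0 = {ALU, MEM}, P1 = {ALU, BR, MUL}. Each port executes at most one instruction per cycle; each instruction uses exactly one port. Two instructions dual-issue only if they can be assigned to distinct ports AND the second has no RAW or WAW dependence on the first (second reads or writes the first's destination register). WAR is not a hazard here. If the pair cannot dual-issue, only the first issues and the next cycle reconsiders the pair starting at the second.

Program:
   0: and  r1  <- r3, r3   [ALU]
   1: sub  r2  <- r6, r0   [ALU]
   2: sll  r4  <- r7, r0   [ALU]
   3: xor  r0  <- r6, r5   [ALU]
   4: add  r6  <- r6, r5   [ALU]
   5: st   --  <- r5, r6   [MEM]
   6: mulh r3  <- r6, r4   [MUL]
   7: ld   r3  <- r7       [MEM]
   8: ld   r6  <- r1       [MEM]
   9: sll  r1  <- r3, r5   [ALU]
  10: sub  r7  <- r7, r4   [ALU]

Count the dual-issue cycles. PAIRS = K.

t=0 i0+i1:and.ALU;sub.ALU ; dual
t=1 i2+i3:sll.ALU;xor.ALU ; dual
t=2 i4:add.ALU ; RAW r6
t=3 i5+i6:st.MEM;mulh.MUL ; dual
t=4 i7:ld.MEM ; no-port MEM/MEM
t=5 i8+i9:ld.MEM;sll.ALU ; dual
t=6 i10:sub.ALU ; tail

PAIRS = 4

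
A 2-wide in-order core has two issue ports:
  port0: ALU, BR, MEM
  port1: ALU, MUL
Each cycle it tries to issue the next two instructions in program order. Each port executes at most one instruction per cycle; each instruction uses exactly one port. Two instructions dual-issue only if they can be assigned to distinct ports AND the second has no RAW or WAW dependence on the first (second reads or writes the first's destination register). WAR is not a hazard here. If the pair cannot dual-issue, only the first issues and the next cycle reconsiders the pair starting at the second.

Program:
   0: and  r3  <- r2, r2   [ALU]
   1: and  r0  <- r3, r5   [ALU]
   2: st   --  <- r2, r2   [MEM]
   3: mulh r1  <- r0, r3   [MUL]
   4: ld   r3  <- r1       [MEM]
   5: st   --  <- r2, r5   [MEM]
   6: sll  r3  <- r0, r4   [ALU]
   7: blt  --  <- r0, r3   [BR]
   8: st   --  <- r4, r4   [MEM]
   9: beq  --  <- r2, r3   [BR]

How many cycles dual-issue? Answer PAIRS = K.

PAIRS = 2

#0 head=0: and.ALU i0 RAW r3
#1 head=1: and.ALU;st.MEM i1+i2 2-wide
#2 head=3: mulh.MUL i3 RAW r1
#3 head=4: ld.MEM i4 no-port MEM/MEM
#4 head=5: st.MEM;sll.ALU i5+i6 2-wide
#5 head=7: blt.BR i7 no-port BR/MEM
#6 head=8: st.MEM i8 no-port MEM/BR
#7 head=9: beq.BR i9 tail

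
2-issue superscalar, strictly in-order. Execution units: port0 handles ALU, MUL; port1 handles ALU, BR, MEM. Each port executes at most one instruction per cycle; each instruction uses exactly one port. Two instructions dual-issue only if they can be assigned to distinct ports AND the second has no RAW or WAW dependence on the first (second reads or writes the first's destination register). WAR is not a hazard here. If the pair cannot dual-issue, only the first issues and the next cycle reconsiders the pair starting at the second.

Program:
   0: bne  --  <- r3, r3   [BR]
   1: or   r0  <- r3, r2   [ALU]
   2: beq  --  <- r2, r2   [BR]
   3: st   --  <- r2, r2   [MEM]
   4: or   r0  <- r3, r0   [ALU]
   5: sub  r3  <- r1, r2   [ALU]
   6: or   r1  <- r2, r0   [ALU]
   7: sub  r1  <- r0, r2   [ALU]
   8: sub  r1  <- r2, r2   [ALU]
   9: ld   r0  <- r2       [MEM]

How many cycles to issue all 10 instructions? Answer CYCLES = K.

#0 head=0: bne;or i0+i1 pair
#1 head=2: beq i2 no-port BR/MEM
#2 head=3: st;or i3+i4 pair
#3 head=5: sub;or i5+i6 pair
#4 head=7: sub i7 WAW r1
#5 head=8: sub;ld i8+i9 pair

CYCLES = 6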